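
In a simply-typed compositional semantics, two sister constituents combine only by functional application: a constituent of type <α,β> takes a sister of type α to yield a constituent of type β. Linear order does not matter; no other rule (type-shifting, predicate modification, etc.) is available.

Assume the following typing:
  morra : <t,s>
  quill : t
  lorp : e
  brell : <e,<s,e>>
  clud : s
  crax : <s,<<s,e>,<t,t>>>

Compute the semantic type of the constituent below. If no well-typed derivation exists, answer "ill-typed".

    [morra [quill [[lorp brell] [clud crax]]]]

s

At [lorp brell], brell : <e,<s,e>> takes lorp : e, giving <s,e>.
At [clud crax], crax : <s,<<s,e>,<t,t>>> takes clud : s, giving <<s,e>,<t,t>>.
At [[lorp brell] [clud crax]], [clud crax] : <<s,e>,<t,t>> takes [lorp brell] : <s,e>, giving <t,t>.
At [quill [[lorp brell] [clud crax]]], [[lorp brell] [clud crax]] : <t,t> takes quill : t, giving t.
At [morra [quill [[lorp brell] [clud crax]]]], morra : <t,s> takes [quill [[lorp brell] [clud crax]]] : t, giving s.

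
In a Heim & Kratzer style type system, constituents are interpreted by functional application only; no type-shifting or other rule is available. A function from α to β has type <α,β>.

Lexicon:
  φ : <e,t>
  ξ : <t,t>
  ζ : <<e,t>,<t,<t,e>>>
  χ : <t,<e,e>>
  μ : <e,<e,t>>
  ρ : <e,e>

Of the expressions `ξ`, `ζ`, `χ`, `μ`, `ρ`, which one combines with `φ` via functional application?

ζ

ξ : <t,t> — does not combine with φ.
ζ — combines: ζ : <<e,t>,<t,<t,e>>> takes φ : <e,t> as argument, giving <t,<t,e>>.
χ : <t,<e,e>> — does not combine with φ.
μ : <e,<e,t>> — does not combine with φ.
ρ : <e,e> — does not combine with φ.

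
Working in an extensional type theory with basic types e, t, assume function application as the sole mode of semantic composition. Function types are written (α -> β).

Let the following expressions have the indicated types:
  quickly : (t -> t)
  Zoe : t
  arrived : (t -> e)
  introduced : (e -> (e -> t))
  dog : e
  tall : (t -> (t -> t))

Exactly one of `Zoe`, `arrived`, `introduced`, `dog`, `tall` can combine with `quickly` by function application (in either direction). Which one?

Zoe

Zoe — combines: quickly : (t -> t) takes Zoe : t as argument, giving t.
arrived : (t -> e) — does not combine with quickly.
introduced : (e -> (e -> t)) — does not combine with quickly.
dog : e — does not combine with quickly.
tall : (t -> (t -> t)) — does not combine with quickly.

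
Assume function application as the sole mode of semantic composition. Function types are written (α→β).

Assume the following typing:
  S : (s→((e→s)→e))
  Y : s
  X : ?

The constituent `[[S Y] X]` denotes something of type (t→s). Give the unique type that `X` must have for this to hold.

For [[S Y] X] to have type (t→s) with [S Y] of type ((e→s)→e), X must be the function: X : (((e→s)→e)→(t→s)).

(((e→s)→e)→(t→s))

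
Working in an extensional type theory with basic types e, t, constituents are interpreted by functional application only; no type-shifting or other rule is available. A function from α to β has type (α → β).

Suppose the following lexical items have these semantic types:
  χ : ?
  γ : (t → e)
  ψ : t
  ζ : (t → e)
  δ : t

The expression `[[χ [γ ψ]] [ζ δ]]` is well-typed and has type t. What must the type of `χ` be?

(e → (e → t))

[[χ [γ ψ]] [ζ δ]] must have type t. The sister [ζ δ] has type e; that is not a function onto t, so [χ [γ ψ]] must be the functor, of type (e → t).
[χ [γ ψ]] must have type (e → t). The sister [γ ψ] has type e; that is not a function onto (e → t), so χ must be the functor, of type (e → (e → t)).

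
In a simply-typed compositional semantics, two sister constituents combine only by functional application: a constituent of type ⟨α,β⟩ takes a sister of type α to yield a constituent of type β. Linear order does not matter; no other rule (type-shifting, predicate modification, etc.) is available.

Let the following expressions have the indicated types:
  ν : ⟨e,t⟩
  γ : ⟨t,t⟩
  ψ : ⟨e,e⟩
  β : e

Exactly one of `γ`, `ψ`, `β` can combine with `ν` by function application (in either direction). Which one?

β

γ : ⟨t,t⟩ — neither side's domain matches the other.
ψ : ⟨e,e⟩ — neither side's domain matches the other.
β — combines: ν : ⟨e,t⟩ takes β : e as argument, giving t.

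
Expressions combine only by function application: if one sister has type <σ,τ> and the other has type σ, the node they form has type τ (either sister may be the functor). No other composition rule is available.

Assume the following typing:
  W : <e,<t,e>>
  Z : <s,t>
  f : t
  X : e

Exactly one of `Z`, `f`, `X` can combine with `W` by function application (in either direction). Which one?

Z : <s,t> — no; W wants e, and Z wants s.
f : t — no; W wants e, and f wants nothing (atomic).
X — combines: W : <e,<t,e>> takes X : e as argument, giving <t,e>.

X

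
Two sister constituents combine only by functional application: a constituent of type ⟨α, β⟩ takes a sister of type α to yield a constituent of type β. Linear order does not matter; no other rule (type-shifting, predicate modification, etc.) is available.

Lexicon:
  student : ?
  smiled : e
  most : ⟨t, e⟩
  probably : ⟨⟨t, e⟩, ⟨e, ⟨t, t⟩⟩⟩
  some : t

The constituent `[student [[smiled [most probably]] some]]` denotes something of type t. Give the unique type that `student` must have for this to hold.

For [student [[smiled [most probably]] some]] to have type t with [[smiled [most probably]] some] of type t, student must be the function: student : ⟨t, t⟩.

⟨t, t⟩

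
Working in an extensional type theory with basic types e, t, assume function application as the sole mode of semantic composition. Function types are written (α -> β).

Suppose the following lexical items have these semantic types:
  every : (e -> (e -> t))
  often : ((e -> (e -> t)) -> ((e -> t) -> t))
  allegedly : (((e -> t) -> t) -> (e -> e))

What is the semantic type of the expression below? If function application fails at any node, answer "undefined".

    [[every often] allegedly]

[every often]: often is ((e -> (e -> t)) -> ((e -> t) -> t)), every is (e -> (e -> t)); result ((e -> t) -> t).
[[every often] allegedly]: allegedly is (((e -> t) -> t) -> (e -> e)), [every often] is ((e -> t) -> t); result (e -> e).

(e -> e)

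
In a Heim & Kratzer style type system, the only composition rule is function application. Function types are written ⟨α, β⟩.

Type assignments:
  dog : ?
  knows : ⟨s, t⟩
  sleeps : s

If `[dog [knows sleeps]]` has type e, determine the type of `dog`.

[dog [knows sleeps]] must have type e. The sister [knows sleeps] has type t; that is not a function onto e, so dog must be the functor, of type ⟨t, e⟩.

⟨t, e⟩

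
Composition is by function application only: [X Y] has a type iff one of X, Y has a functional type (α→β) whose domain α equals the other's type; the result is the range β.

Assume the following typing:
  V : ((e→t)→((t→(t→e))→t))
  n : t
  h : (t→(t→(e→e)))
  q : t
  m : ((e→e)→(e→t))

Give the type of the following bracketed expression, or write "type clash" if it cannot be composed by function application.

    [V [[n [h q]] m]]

((t→(t→e))→t)

[h q] — h of type (t→(t→(e→e))) combines with q of type t: type (t→(e→e)).
[n [h q]] — [h q] of type (t→(e→e)) combines with n of type t: type (e→e).
[[n [h q]] m] — m of type ((e→e)→(e→t)) combines with [n [h q]] of type (e→e): type (e→t).
[V [[n [h q]] m]] — V of type ((e→t)→((t→(t→e))→t)) combines with [[n [h q]] m] of type (e→t): type ((t→(t→e))→t).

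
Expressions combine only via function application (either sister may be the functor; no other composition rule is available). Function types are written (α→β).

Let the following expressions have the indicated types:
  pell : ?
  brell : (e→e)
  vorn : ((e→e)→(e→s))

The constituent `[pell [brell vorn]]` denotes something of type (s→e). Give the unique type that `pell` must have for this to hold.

((e→s)→(s→e))

[pell [brell vorn]] must have type (s→e). The sister [brell vorn] has type (e→s); that is not a function onto (s→e), so pell must be the functor, of type ((e→s)→(s→e)).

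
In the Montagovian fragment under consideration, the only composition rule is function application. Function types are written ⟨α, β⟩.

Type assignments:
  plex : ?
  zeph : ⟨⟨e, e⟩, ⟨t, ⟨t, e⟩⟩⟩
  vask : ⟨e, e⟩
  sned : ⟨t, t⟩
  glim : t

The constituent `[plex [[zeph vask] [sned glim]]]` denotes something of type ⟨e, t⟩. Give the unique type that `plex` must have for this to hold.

[plex [[zeph vask] [sned glim]]] is required to be ⟨e, t⟩. [[zeph vask] [sned glim]] : ⟨t, e⟩ cannot yield ⟨e, t⟩ as functor, so plex : ⟨⟨t, e⟩, ⟨e, t⟩⟩.

⟨⟨t, e⟩, ⟨e, t⟩⟩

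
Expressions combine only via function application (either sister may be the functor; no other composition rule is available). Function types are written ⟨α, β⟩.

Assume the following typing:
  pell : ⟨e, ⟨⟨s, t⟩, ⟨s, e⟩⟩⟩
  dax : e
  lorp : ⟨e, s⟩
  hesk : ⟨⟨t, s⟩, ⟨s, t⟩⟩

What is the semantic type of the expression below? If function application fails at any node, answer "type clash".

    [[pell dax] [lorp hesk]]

At [pell dax], pell : ⟨e, ⟨⟨s, t⟩, ⟨s, e⟩⟩⟩ takes dax : e, giving ⟨⟨s, t⟩, ⟨s, e⟩⟩.
At [lorp hesk]: neither ⟨e, s⟩ nor ⟨⟨t, s⟩, ⟨s, t⟩⟩ can take the other as argument; the node is ill-typed.

type clash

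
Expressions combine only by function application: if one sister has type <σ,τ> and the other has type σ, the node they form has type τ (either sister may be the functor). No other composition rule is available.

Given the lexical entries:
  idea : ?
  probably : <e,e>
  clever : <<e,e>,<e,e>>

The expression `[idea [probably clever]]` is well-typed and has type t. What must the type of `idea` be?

<<e,e>,t>

[idea [probably clever]] is required to be t. [probably clever] : <e,e> cannot yield t as functor, so idea : <<e,e>,t>.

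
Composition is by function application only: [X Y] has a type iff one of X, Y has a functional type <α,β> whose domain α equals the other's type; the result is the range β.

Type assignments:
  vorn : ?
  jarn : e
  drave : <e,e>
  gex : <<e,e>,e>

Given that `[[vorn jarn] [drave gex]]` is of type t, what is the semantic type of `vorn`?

[[vorn jarn] [drave gex]] is required to be t. [drave gex] : e cannot yield t as functor, so [vorn jarn] : <e,t>.
[vorn jarn] is required to be <e,t>. jarn : e cannot yield <e,t> as functor, so vorn : <e,<e,t>>.

<e,<e,t>>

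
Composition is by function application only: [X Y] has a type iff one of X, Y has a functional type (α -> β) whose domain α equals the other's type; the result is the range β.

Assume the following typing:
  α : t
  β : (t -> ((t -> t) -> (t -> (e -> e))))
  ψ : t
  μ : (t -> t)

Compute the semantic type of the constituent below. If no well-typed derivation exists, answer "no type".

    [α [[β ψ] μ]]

(e -> e)

[β ψ] — β of type (t -> ((t -> t) -> (t -> (e -> e)))) combines with ψ of type t: type ((t -> t) -> (t -> (e -> e))).
[[β ψ] μ] — [β ψ] of type ((t -> t) -> (t -> (e -> e))) combines with μ of type (t -> t): type (t -> (e -> e)).
[α [[β ψ] μ]] — [[β ψ] μ] of type (t -> (e -> e)) combines with α of type t: type (e -> e).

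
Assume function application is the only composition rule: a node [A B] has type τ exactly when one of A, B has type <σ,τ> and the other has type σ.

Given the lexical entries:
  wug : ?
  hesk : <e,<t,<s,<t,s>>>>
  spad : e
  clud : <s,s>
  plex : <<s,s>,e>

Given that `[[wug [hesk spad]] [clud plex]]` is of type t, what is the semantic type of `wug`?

<<t,<s,<t,s>>>,<e,t>>

At [[wug [hesk spad]] [clud plex]] (required: t): [clud plex] is e, which is not a function with range t; hence [wug [hesk spad]] is the functor — type <e,t>.
At [wug [hesk spad]] (required: <e,t>): [hesk spad] is <t,<s,<t,s>>>, which is not a function with range <e,t>; hence wug is the functor — type <<t,<s,<t,s>>>,<e,t>>.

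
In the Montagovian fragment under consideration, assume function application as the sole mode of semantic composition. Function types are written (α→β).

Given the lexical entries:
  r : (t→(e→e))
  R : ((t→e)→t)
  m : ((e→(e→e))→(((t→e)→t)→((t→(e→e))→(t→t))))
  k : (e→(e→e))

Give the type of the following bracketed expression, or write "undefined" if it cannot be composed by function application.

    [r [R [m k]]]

[m k]: m is ((e→(e→e))→(((t→e)→t)→((t→(e→e))→(t→t)))), k is (e→(e→e)); result (((t→e)→t)→((t→(e→e))→(t→t))).
[R [m k]]: [m k] is (((t→e)→t)→((t→(e→e))→(t→t))), R is ((t→e)→t); result ((t→(e→e))→(t→t)).
[r [R [m k]]]: [R [m k]] is ((t→(e→e))→(t→t)), r is (t→(e→e)); result (t→t).

(t→t)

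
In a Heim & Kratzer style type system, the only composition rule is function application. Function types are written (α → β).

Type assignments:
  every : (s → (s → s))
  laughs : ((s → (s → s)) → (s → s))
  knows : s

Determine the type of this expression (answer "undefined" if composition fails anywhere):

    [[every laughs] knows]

s

[every laughs] — laughs of type ((s → (s → s)) → (s → s)) combines with every of type (s → (s → s)): type (s → s).
[[every laughs] knows] — [every laughs] of type (s → s) combines with knows of type s: type s.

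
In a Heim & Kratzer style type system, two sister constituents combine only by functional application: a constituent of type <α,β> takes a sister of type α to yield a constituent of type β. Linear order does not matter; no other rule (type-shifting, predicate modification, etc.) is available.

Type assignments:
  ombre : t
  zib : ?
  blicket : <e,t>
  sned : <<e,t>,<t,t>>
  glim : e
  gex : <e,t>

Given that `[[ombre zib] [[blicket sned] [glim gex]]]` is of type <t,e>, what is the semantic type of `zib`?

At [[ombre zib] [[blicket sned] [glim gex]]] (required: <t,e>): [[blicket sned] [glim gex]] is t, which is not a function with range <t,e>; hence [ombre zib] is the functor — type <t,<t,e>>.
At [ombre zib] (required: <t,<t,e>>): ombre is t, which is not a function with range <t,<t,e>>; hence zib is the functor — type <t,<t,<t,e>>>.

<t,<t,<t,e>>>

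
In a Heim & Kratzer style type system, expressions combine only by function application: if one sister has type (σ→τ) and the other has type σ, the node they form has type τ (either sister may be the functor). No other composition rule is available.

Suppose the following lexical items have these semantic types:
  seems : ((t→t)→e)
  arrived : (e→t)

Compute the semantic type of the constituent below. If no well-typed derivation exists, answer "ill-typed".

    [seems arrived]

[seems arrived]: ((t→t)→e) with (e→t) — neither is a function whose domain matches the other; composition fails here.

ill-typed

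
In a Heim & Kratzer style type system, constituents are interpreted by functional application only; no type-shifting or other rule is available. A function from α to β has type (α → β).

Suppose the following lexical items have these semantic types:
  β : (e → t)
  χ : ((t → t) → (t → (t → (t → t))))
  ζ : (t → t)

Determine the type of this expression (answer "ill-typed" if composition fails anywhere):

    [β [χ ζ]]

ill-typed

[χ ζ]: functor χ : ((t → t) → (t → (t → (t → t)))), argument ζ : (t → t); result (t → (t → (t → t))).
At [β [χ ζ]]: neither (e → t) nor (t → (t → (t → t))) can take the other as argument; the node is ill-typed.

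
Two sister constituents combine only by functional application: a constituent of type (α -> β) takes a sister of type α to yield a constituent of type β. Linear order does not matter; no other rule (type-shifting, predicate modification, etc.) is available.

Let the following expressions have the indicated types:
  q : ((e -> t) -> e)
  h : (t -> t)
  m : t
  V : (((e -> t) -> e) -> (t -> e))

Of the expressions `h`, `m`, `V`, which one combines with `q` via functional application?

V

h : (t -> t) — does not combine with q.
m : t — does not combine with q.
V — combines: V : (((e -> t) -> e) -> (t -> e)) takes q : ((e -> t) -> e) as argument, giving (t -> e).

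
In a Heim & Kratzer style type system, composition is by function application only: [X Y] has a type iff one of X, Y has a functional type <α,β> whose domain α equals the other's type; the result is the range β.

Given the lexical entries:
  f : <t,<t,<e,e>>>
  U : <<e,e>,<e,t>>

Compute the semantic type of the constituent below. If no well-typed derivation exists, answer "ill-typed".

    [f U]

ill-typed

At [f U]: neither <t,<t,<e,e>>> nor <<e,e>,<e,t>> can take the other as argument; the node is ill-typed.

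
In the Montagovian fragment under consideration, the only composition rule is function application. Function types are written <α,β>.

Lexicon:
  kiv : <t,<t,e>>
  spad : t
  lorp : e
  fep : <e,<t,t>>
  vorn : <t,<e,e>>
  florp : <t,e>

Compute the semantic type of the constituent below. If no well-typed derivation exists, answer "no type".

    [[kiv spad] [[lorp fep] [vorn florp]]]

no type

[kiv spad]: kiv is <t,<t,e>>, spad is t; result <t,e>.
[lorp fep]: fep is <e,<t,t>>, lorp is e; result <t,t>.
At [vorn florp]: neither <t,<e,e>> nor <t,e> can take the other as argument; the node is ill-typed.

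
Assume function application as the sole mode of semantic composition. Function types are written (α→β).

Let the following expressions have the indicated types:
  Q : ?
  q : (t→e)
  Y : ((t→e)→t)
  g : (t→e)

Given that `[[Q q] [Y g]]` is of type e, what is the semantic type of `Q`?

((t→e)→(t→e))

For [[Q q] [Y g]] to have type e with [Y g] of type t, [Q q] must be the function: [Q q] : (t→e).
For [Q q] to have type (t→e) with q of type (t→e), Q must be the function: Q : ((t→e)→(t→e)).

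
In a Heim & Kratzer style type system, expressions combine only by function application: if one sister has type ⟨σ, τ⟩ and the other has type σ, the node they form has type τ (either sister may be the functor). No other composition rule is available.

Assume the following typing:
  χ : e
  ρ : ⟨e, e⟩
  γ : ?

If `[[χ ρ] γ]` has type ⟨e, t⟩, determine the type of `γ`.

⟨e, ⟨e, t⟩⟩

For [[χ ρ] γ] to have type ⟨e, t⟩ with [χ ρ] of type e, γ must be the function: γ : ⟨e, ⟨e, t⟩⟩.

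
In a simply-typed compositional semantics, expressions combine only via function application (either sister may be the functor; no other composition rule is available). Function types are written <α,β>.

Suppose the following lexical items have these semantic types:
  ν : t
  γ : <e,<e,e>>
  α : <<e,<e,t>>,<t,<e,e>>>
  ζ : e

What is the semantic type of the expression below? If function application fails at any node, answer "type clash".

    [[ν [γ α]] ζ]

type clash

At [γ α]: neither <e,<e,e>> nor <<e,<e,t>>,<t,<e,e>>> can take the other as argument; the node is ill-typed.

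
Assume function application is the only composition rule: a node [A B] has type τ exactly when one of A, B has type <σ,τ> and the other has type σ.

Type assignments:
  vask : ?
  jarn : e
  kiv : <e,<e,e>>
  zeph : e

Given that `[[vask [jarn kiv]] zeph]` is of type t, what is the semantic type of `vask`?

<<e,e>,<e,t>>

[[vask [jarn kiv]] zeph] is required to be t. zeph : e cannot yield t as functor, so [vask [jarn kiv]] : <e,t>.
[vask [jarn kiv]] is required to be <e,t>. [jarn kiv] : <e,e> cannot yield <e,t> as functor, so vask : <<e,e>,<e,t>>.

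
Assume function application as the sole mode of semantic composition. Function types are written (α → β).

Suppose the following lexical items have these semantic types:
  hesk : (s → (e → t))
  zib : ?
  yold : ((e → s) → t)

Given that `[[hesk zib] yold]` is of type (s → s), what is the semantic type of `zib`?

For [[hesk zib] yold] to have type (s → s) with yold of type ((e → s) → t), [hesk zib] must be the function: [hesk zib] : (((e → s) → t) → (s → s)).
For [hesk zib] to have type (((e → s) → t) → (s → s)) with hesk of type (s → (e → t)), zib must be the function: zib : ((s → (e → t)) → (((e → s) → t) → (s → s))).

((s → (e → t)) → (((e → s) → t) → (s → s)))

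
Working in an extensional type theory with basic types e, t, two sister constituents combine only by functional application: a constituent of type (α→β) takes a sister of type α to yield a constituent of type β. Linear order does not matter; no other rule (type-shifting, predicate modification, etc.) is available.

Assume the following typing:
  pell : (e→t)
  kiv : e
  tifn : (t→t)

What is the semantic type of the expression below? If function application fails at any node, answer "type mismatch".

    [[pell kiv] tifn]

[pell kiv]: functor pell : (e→t), argument kiv : e; result t.
[[pell kiv] tifn]: functor tifn : (t→t), argument [pell kiv] : t; result t.

t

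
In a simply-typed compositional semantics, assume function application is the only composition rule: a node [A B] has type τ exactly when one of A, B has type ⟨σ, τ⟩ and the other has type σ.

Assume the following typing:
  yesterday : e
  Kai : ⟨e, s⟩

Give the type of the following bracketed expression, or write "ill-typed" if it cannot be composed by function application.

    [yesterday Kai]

s

At [yesterday Kai], Kai : ⟨e, s⟩ takes yesterday : e, giving s.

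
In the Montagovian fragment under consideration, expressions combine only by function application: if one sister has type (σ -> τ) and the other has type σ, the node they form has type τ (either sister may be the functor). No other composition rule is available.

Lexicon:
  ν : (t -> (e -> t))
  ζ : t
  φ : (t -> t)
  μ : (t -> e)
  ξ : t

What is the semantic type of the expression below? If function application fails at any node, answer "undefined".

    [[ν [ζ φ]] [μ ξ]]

t

[ζ φ] — φ of type (t -> t) combines with ζ of type t: type t.
[ν [ζ φ]] — ν of type (t -> (e -> t)) combines with [ζ φ] of type t: type (e -> t).
[μ ξ] — μ of type (t -> e) combines with ξ of type t: type e.
[[ν [ζ φ]] [μ ξ]] — [ν [ζ φ]] of type (e -> t) combines with [μ ξ] of type e: type t.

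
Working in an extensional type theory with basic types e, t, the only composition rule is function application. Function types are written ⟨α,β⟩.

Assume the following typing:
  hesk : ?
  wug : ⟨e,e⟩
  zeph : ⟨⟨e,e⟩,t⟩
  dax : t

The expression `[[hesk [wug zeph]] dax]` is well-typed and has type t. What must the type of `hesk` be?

[[hesk [wug zeph]] dax] must have type t. The sister dax has type t; that is not a function onto t, so [hesk [wug zeph]] must be the functor, of type ⟨t,t⟩.
[hesk [wug zeph]] must have type ⟨t,t⟩. The sister [wug zeph] has type t; that is not a function onto ⟨t,t⟩, so hesk must be the functor, of type ⟨t,⟨t,t⟩⟩.

⟨t,⟨t,t⟩⟩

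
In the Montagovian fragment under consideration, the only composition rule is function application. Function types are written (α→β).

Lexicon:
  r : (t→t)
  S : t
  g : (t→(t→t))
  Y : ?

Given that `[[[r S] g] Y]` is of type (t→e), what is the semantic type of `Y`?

((t→t)→(t→e))

At [[[r S] g] Y] (required: (t→e)): [[r S] g] is (t→t), which is not a function with range (t→e); hence Y is the functor — type ((t→t)→(t→e)).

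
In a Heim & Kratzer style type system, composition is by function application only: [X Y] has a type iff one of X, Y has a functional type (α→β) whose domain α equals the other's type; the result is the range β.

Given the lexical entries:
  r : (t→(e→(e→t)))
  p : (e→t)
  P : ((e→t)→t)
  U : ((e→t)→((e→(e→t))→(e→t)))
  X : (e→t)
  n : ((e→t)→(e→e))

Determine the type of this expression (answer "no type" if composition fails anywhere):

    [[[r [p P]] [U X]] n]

(e→e)

At [p P], P : ((e→t)→t) takes p : (e→t), giving t.
At [r [p P]], r : (t→(e→(e→t))) takes [p P] : t, giving (e→(e→t)).
At [U X], U : ((e→t)→((e→(e→t))→(e→t))) takes X : (e→t), giving ((e→(e→t))→(e→t)).
At [[r [p P]] [U X]], [U X] : ((e→(e→t))→(e→t)) takes [r [p P]] : (e→(e→t)), giving (e→t).
At [[[r [p P]] [U X]] n], n : ((e→t)→(e→e)) takes [[r [p P]] [U X]] : (e→t), giving (e→e).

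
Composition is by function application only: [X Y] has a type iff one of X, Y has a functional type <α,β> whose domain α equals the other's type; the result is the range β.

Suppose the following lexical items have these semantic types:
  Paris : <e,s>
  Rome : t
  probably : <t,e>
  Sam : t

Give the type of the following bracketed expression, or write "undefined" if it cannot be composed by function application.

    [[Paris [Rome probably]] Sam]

undefined

[Rome probably]: functor probably : <t,e>, argument Rome : t; result e.
[Paris [Rome probably]]: functor Paris : <e,s>, argument [Rome probably] : e; result s.
At [[Paris [Rome probably]] Sam]: neither s nor t can take the other as argument; the node is ill-typed.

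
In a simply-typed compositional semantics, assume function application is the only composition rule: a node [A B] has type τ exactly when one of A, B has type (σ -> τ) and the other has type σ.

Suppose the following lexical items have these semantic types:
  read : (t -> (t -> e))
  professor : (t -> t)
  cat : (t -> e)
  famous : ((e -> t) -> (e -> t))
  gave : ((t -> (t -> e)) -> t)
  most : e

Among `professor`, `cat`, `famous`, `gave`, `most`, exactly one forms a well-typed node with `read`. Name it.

gave

professor : (t -> t) — does not combine with read.
cat : (t -> e) — does not combine with read.
famous : ((e -> t) -> (e -> t)) — does not combine with read.
gave — combines: gave : ((t -> (t -> e)) -> t) takes read : (t -> (t -> e)) as argument, giving t.
most : e — does not combine with read.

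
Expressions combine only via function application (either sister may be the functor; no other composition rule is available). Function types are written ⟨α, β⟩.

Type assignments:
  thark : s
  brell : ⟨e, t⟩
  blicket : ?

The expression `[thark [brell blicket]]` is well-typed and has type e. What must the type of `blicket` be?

⟨⟨e, t⟩, ⟨s, e⟩⟩

[thark [brell blicket]] must have type e. The sister thark has type s; that is not a function onto e, so [brell blicket] must be the functor, of type ⟨s, e⟩.
[brell blicket] must have type ⟨s, e⟩. The sister brell has type ⟨e, t⟩; that is not a function onto ⟨s, e⟩, so blicket must be the functor, of type ⟨⟨e, t⟩, ⟨s, e⟩⟩.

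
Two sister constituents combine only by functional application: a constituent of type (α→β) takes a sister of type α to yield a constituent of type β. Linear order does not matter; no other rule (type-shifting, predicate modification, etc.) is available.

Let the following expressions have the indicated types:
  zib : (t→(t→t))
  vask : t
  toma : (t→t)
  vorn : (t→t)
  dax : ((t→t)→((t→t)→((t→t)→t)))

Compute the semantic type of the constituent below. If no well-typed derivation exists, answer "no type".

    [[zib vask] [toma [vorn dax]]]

At [zib vask], zib : (t→(t→t)) takes vask : t, giving (t→t).
At [vorn dax], dax : ((t→t)→((t→t)→((t→t)→t))) takes vorn : (t→t), giving ((t→t)→((t→t)→t)).
At [toma [vorn dax]], [vorn dax] : ((t→t)→((t→t)→t)) takes toma : (t→t), giving ((t→t)→t).
At [[zib vask] [toma [vorn dax]]], [toma [vorn dax]] : ((t→t)→t) takes [zib vask] : (t→t), giving t.

t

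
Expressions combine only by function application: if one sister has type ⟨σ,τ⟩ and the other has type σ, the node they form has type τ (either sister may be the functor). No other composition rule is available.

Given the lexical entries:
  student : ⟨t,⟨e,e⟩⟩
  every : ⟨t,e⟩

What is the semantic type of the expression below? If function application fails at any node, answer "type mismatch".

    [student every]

At [student every]: neither ⟨t,⟨e,e⟩⟩ nor ⟨t,e⟩ can take the other as argument; the node is ill-typed.

type mismatch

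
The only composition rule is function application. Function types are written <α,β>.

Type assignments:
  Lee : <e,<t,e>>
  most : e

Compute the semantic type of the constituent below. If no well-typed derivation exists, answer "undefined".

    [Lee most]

[Lee most] — Lee of type <e,<t,e>> combines with most of type e: type <t,e>.

<t,e>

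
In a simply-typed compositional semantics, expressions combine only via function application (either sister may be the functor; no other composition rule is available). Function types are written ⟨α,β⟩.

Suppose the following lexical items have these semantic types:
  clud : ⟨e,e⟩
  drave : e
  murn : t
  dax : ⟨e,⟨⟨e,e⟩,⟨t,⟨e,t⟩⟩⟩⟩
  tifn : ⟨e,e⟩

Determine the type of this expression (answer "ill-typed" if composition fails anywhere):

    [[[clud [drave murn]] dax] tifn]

[drave murn]: e with t — neither is a function whose domain matches the other; composition fails here.

ill-typed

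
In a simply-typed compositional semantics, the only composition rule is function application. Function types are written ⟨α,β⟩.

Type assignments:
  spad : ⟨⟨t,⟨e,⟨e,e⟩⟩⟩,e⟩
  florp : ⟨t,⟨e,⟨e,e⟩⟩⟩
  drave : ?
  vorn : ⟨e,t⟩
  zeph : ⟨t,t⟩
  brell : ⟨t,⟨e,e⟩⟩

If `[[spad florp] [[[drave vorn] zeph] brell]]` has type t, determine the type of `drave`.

⟨⟨e,t⟩,⟨⟨t,t⟩,⟨⟨t,⟨e,e⟩⟩,⟨e,t⟩⟩⟩⟩

[[spad florp] [[[drave vorn] zeph] brell]] is required to be t. [spad florp] : e cannot yield t as functor, so [[[drave vorn] zeph] brell] : ⟨e,t⟩.
[[[drave vorn] zeph] brell] is required to be ⟨e,t⟩. brell : ⟨t,⟨e,e⟩⟩ cannot yield ⟨e,t⟩ as functor, so [[drave vorn] zeph] : ⟨⟨t,⟨e,e⟩⟩,⟨e,t⟩⟩.
[[drave vorn] zeph] is required to be ⟨⟨t,⟨e,e⟩⟩,⟨e,t⟩⟩. zeph : ⟨t,t⟩ cannot yield ⟨⟨t,⟨e,e⟩⟩,⟨e,t⟩⟩ as functor, so [drave vorn] : ⟨⟨t,t⟩,⟨⟨t,⟨e,e⟩⟩,⟨e,t⟩⟩⟩.
[drave vorn] is required to be ⟨⟨t,t⟩,⟨⟨t,⟨e,e⟩⟩,⟨e,t⟩⟩⟩. vorn : ⟨e,t⟩ cannot yield ⟨⟨t,t⟩,⟨⟨t,⟨e,e⟩⟩,⟨e,t⟩⟩⟩ as functor, so drave : ⟨⟨e,t⟩,⟨⟨t,t⟩,⟨⟨t,⟨e,e⟩⟩,⟨e,t⟩⟩⟩⟩.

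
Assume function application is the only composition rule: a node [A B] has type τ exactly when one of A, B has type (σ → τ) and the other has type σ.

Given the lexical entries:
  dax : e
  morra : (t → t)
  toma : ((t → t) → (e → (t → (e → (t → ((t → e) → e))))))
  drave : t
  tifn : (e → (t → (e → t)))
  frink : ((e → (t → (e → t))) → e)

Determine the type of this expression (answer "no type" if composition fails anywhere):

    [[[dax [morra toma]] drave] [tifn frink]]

(t → ((t → e) → e))

[morra toma]: functor toma : ((t → t) → (e → (t → (e → (t → ((t → e) → e)))))), argument morra : (t → t); result (e → (t → (e → (t → ((t → e) → e))))).
[dax [morra toma]]: functor [morra toma] : (e → (t → (e → (t → ((t → e) → e))))), argument dax : e; result (t → (e → (t → ((t → e) → e)))).
[[dax [morra toma]] drave]: functor [dax [morra toma]] : (t → (e → (t → ((t → e) → e)))), argument drave : t; result (e → (t → ((t → e) → e))).
[tifn frink]: functor frink : ((e → (t → (e → t))) → e), argument tifn : (e → (t → (e → t))); result e.
[[[dax [morra toma]] drave] [tifn frink]]: functor [[dax [morra toma]] drave] : (e → (t → ((t → e) → e))), argument [tifn frink] : e; result (t → ((t → e) → e)).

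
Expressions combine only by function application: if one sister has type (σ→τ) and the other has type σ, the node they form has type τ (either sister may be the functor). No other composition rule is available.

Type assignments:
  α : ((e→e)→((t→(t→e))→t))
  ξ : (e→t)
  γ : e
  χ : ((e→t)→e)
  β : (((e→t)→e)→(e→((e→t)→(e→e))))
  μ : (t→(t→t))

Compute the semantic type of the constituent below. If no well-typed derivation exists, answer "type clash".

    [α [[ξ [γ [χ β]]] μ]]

type clash

At [χ β], β : (((e→t)→e)→(e→((e→t)→(e→e)))) takes χ : ((e→t)→e), giving (e→((e→t)→(e→e))).
At [γ [χ β]], [χ β] : (e→((e→t)→(e→e))) takes γ : e, giving ((e→t)→(e→e)).
At [ξ [γ [χ β]]], [γ [χ β]] : ((e→t)→(e→e)) takes ξ : (e→t), giving (e→e).
[[ξ [γ [χ β]]] μ]: (e→e) with (t→(t→t)) — neither is a function whose domain matches the other; composition fails here.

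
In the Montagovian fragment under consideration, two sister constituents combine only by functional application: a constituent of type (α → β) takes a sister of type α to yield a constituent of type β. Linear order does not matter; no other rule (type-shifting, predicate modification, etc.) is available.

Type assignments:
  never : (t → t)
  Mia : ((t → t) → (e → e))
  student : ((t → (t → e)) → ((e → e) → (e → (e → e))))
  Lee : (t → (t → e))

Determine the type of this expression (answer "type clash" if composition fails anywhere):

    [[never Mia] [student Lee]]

(e → (e → e))

At [never Mia], Mia : ((t → t) → (e → e)) takes never : (t → t), giving (e → e).
At [student Lee], student : ((t → (t → e)) → ((e → e) → (e → (e → e)))) takes Lee : (t → (t → e)), giving ((e → e) → (e → (e → e))).
At [[never Mia] [student Lee]], [student Lee] : ((e → e) → (e → (e → e))) takes [never Mia] : (e → e), giving (e → (e → e)).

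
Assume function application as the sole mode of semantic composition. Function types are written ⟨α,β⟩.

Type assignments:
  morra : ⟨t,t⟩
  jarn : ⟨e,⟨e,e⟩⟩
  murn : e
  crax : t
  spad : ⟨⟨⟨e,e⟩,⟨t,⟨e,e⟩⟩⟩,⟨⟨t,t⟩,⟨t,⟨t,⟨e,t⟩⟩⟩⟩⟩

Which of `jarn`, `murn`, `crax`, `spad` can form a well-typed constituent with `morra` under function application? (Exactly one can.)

jarn : ⟨e,⟨e,e⟩⟩ — morra needs t; jarn needs e; neither fits.
murn : e — morra needs t; murn needs nothing (atomic); neither fits.
crax — combines: morra : ⟨t,t⟩ takes crax : t as argument, giving t.
spad : ⟨⟨⟨e,e⟩,⟨t,⟨e,e⟩⟩⟩,⟨⟨t,t⟩,⟨t,⟨t,⟨e,t⟩⟩⟩⟩⟩ — morra needs t; spad needs ⟨⟨e,e⟩,⟨t,⟨e,e⟩⟩⟩; neither fits.

crax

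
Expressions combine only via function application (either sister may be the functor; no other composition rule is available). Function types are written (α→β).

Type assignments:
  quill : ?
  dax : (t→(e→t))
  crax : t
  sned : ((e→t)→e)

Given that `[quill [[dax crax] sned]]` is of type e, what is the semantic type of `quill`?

[quill [[dax crax] sned]] is required to be e. [[dax crax] sned] : e cannot yield e as functor, so quill : (e→e).

(e→e)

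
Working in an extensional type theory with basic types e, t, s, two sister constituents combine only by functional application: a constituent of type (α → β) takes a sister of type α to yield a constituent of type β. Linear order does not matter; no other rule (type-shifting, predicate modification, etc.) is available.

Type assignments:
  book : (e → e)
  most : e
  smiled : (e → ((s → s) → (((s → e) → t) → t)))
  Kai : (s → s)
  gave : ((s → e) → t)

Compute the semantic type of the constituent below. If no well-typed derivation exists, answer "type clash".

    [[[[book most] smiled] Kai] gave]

[book most]: book is (e → e), most is e; result e.
[[book most] smiled]: smiled is (e → ((s → s) → (((s → e) → t) → t))), [book most] is e; result ((s → s) → (((s → e) → t) → t)).
[[[book most] smiled] Kai]: [[book most] smiled] is ((s → s) → (((s → e) → t) → t)), Kai is (s → s); result (((s → e) → t) → t).
[[[[book most] smiled] Kai] gave]: [[[book most] smiled] Kai] is (((s → e) → t) → t), gave is ((s → e) → t); result t.

t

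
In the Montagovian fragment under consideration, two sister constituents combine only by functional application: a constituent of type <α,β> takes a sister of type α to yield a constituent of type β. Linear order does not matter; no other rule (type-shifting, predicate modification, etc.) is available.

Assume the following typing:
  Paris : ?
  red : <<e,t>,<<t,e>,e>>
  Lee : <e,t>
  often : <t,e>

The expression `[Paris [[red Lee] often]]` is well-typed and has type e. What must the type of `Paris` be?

<e,e>

[Paris [[red Lee] often]] must have type e. The sister [[red Lee] often] has type e; that is not a function onto e, so Paris must be the functor, of type <e,e>.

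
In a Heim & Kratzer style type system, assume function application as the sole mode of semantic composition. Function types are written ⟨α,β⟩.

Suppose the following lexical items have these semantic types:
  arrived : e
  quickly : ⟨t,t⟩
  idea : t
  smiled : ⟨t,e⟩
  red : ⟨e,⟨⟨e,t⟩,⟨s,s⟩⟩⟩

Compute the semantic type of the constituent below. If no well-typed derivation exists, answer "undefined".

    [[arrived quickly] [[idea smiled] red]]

[arrived quickly]: e with ⟨t,t⟩ — neither is a function whose domain matches the other; composition fails here.

undefined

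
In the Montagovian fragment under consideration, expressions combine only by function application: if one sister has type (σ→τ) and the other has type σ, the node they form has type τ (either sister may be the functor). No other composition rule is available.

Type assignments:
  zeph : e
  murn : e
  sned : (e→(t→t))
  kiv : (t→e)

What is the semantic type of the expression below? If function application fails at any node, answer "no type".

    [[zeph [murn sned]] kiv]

[murn sned]: functor sned : (e→(t→t)), argument murn : e; result (t→t).
[zeph [murn sned]]: e and (t→t) cannot combine by function application — type clash.

no type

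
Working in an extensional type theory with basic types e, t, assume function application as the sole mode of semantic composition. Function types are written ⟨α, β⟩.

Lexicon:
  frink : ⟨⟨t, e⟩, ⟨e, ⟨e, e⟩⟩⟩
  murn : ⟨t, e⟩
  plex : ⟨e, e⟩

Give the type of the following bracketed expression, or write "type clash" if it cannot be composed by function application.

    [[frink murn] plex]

At [frink murn], frink : ⟨⟨t, e⟩, ⟨e, ⟨e, e⟩⟩⟩ takes murn : ⟨t, e⟩, giving ⟨e, ⟨e, e⟩⟩.
[[frink murn] plex]: ⟨e, ⟨e, e⟩⟩ with ⟨e, e⟩ — neither is a function whose domain matches the other; composition fails here.

type clash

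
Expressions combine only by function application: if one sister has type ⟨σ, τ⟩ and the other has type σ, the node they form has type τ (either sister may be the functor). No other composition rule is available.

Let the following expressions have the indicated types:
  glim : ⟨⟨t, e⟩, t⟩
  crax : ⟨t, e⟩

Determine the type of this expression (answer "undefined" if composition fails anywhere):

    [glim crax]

[glim crax]: glim is ⟨⟨t, e⟩, t⟩, crax is ⟨t, e⟩; result t.

t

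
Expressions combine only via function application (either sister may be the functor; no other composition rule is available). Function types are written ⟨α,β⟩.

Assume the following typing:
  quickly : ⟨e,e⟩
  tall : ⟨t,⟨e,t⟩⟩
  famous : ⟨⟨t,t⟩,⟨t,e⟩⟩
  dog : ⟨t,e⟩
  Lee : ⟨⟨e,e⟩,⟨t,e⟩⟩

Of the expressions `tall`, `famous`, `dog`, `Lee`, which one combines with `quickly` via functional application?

Lee

tall : ⟨t,⟨e,t⟩⟩ — does not combine with quickly.
famous : ⟨⟨t,t⟩,⟨t,e⟩⟩ — does not combine with quickly.
dog : ⟨t,e⟩ — does not combine with quickly.
Lee — combines: Lee : ⟨⟨e,e⟩,⟨t,e⟩⟩ takes quickly : ⟨e,e⟩ as argument, giving ⟨t,e⟩.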